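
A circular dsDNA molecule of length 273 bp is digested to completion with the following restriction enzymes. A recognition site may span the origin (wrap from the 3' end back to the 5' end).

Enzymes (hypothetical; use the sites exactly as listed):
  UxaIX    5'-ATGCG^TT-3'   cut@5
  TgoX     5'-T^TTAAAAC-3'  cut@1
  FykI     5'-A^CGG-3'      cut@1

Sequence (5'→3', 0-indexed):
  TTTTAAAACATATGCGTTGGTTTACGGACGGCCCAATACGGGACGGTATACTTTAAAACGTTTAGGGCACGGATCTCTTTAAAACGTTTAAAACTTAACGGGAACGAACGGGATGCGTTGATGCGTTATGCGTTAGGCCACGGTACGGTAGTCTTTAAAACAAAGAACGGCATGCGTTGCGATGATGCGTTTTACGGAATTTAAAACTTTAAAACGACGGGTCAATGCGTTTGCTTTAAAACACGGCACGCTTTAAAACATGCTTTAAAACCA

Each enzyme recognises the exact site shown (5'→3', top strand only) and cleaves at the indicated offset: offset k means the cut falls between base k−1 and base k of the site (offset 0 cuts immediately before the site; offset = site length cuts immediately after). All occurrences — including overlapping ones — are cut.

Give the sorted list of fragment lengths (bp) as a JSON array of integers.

[4,5,5,5,6,6,7,8,8,8,8,8,9,9,9,9,9,9,9,9,10,10,11,11,12,12,13,13,14,17]

Site scan:
  UxaIX ATGCGTT/5: at [11, 112, 120, 127, 171, 184, 224] ⇒ [16, 117, 125, 132, 176, 189, 229]
  TgoX TTTAAAAC/1: at [1, 51, 77, 86, 153, 199, 207, 234, 251, 263] ⇒ [2, 52, 78, 87, 154, 200, 208, 235, 252, 264]
  FykI ACGG/1: at [23, 27, 37, 42, 68, 97, 107, 139, 144, 166, 193, 216, 242] ⇒ [24, 28, 38, 43, 69, 98, 108, 140, 145, 167, 194, 217, 243]

Pooled cuts: [2, 16, 24, 28, 38, 43, 52, 69, 78, 87, 98, 108, 117, 125, 132, 140, 145, 154, 167, 176, 189, 194, 200, 208, 217, 229, 235, 243, 252, 264]

Fragment lengths:
  2→16: 14 bp
  16→24: 8 bp
  24→28: 4 bp
  28→38: 10 bp
  38→43: 5 bp
  43→52: 9 bp
  52→69: 17 bp
  69→78: 9 bp
  78→87: 9 bp
  87→98: 11 bp
  98→108: 10 bp
  108→117: 9 bp
  117→125: 8 bp
  125→132: 7 bp
  132→140: 8 bp
  140→145: 5 bp
  145→154: 9 bp
  154→167: 13 bp
  167→176: 9 bp
  176→189: 13 bp
  189→194: 5 bp
  194→200: 6 bp
  200→208: 8 bp
  208→217: 9 bp
  217→229: 12 bp
  229→235: 6 bp
  235→243: 8 bp
  243→252: 9 bp
  252→264: 12 bp
  264→2 (wrap): 273-264+2 = 11 bp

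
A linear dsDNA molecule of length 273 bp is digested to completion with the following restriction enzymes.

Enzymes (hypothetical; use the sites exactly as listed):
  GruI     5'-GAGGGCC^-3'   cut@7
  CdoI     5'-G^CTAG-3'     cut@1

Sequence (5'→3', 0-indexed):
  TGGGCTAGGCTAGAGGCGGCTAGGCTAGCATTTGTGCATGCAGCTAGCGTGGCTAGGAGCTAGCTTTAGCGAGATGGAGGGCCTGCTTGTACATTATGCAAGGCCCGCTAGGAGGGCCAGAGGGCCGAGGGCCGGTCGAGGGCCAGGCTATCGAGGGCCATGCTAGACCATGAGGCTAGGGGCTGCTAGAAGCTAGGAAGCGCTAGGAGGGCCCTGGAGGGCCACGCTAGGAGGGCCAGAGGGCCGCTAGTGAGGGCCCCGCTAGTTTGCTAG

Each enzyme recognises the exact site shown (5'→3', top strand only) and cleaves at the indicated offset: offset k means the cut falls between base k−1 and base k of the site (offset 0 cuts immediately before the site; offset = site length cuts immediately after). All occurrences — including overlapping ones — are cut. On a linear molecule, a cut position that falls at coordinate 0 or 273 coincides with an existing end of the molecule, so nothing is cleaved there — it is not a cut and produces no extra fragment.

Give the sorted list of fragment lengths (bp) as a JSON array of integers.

[1,3,3,3,4,4,5,5,7,7,7,8,8,8,9,10,10,10,10,11,11,11,11,12,13,15,19,24,24]

Per-enzyme occurrences:
  GruI (GAGGGCC, off=7): starts [76, 111, 119, 126, 137, 152, 206, 216, 230, 238, 251] → cuts [83, 118, 126, 133, 144, 159, 213, 223, 237, 245, 258]
  CdoI (GCTAG, off=1): starts [3, 8, 18, 23, 42, 51, 58, 106, 161, 174, 184, 191, 201, 225, 245, 260, 268] → cuts [4, 9, 19, 24, 43, 52, 59, 107, 162, 175, 185, 192, 202, 226, 246, 261, 269]

Pooled cuts: [4, 9, 19, 24, 43, 52, 59, 83, 107, 118, 126, 133, 144, 159, 162, 175, 185, 192, 202, 213, 223, 226, 237, 245, 246, 258, 261, 269]

Fragment lengths:
  [0,4): 4 bp
  [4,9): 5 bp
  [9,19): 10 bp
  [19,24): 5 bp
  [24,43): 19 bp
  [43,52): 9 bp
  [52,59): 7 bp
  [59,83): 24 bp
  [83,107): 24 bp
  [107,118): 11 bp
  [118,126): 8 bp
  [126,133): 7 bp
  [133,144): 11 bp
  [144,159): 15 bp
  [159,162): 3 bp
  [162,175): 13 bp
  [175,185): 10 bp
  [185,192): 7 bp
  [192,202): 10 bp
  [202,213): 11 bp
  [213,223): 10 bp
  [223,226): 3 bp
  [226,237): 11 bp
  [237,245): 8 bp
  [245,246): 1 bp
  [246,258): 12 bp
  [258,261): 3 bp
  [261,269): 8 bp
  [269,273): 4 bp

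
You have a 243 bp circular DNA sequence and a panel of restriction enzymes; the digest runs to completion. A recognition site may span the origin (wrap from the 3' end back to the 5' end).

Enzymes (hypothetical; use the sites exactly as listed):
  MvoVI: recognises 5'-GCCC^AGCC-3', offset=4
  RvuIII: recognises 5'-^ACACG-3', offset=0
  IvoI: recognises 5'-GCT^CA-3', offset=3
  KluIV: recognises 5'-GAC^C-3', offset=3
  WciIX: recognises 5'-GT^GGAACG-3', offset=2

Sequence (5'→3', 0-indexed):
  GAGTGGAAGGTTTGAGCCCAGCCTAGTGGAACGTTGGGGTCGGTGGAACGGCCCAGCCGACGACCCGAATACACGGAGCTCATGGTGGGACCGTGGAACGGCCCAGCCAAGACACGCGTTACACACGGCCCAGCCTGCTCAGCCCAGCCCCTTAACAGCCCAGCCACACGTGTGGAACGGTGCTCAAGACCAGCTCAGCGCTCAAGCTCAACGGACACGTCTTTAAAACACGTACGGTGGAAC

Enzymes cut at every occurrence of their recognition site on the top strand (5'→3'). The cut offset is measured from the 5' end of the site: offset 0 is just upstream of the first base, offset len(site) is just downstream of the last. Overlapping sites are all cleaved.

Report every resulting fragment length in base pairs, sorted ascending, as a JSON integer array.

Site scan:
  MvoVI GCCCAGCC/4: at [15, 50, 100, 127, 141, 157] ⇒ [19, 54, 104, 131, 145, 161]
  RvuIII ACACG/0: at [70, 111, 122, 165, 214, 227] ⇒ [70, 111, 122, 165, 214, 227]
  IvoI GCTCA/3: at [77, 136, 181, 192, 199, 205] ⇒ [80, 139, 184, 195, 202, 208]
  KluIV GACC/3: at [61, 88, 187] ⇒ [64, 91, 190]
  WciIX GTGGAACG/2: at [25, 42, 92, 171, 236] ⇒ [27, 44, 94, 173, 238]

Pooled cuts: [19, 27, 44, 54, 64, 70, 80, 91, 94, 104, 111, 122, 131, 139, 145, 161, 165, 173, 184, 190, 195, 202, 208, 214, 227, 238]

Fragments:
  19→27: 8 bp
  27→44: 17 bp
  44→54: 10 bp
  54→64: 10 bp
  64→70: 6 bp
  70→80: 10 bp
  80→91: 11 bp
  91→94: 3 bp
  94→104: 10 bp
  104→111: 7 bp
  111→122: 11 bp
  122→131: 9 bp
  131→139: 8 bp
  139→145: 6 bp
  145→161: 16 bp
  161→165: 4 bp
  165→173: 8 bp
  173→184: 11 bp
  184→190: 6 bp
  190→195: 5 bp
  195→202: 7 bp
  202→208: 6 bp
  208→214: 6 bp
  214→227: 13 bp
  227→238: 11 bp
  238→19 (wrap): 243-238+19 = 24 bp

[3,4,5,6,6,6,6,6,7,7,8,8,8,9,10,10,10,10,11,11,11,11,13,16,17,24]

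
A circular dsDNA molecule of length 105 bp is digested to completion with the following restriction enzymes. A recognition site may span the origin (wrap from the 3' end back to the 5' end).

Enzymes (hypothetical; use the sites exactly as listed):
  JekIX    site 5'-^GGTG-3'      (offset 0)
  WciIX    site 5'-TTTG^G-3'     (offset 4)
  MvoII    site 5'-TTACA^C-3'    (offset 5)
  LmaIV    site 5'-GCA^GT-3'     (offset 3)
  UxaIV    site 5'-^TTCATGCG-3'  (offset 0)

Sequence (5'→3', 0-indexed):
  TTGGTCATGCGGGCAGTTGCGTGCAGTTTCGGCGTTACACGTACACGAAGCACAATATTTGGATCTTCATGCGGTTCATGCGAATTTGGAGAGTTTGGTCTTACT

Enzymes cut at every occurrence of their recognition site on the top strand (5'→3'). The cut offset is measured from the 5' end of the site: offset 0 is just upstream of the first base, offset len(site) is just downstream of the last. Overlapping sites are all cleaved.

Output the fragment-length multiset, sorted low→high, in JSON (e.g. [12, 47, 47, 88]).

[4,9,9,10,11,12,14,14,22]

Scan for sites:
  JekIX (GGTG, off=0): no sites
  WciIX (TTTGG, off=4): starts [57, 84, 93, 104] → cuts [3, 61, 88, 97]
  MvoII (TTACAC, off=5): starts [34] → cuts [39]
  LmaIV (GCAGT, off=3): starts [12, 22] → cuts [15, 25]
  UxaIV (TTCATGCG, off=0): starts [65, 74] → cuts [65, 74]

All cut coordinates (distinct, sorted): [3, 15, 25, 39, 61, 65, 74, 88, 97]

Fragments:
  3→15: 12 bp
  15→25: 10 bp
  25→39: 14 bp
  39→61: 22 bp
  61→65: 4 bp
  65→74: 9 bp
  74→88: 14 bp
  88→97: 9 bp
  97→3 (wrap): 105-97+3 = 11 bp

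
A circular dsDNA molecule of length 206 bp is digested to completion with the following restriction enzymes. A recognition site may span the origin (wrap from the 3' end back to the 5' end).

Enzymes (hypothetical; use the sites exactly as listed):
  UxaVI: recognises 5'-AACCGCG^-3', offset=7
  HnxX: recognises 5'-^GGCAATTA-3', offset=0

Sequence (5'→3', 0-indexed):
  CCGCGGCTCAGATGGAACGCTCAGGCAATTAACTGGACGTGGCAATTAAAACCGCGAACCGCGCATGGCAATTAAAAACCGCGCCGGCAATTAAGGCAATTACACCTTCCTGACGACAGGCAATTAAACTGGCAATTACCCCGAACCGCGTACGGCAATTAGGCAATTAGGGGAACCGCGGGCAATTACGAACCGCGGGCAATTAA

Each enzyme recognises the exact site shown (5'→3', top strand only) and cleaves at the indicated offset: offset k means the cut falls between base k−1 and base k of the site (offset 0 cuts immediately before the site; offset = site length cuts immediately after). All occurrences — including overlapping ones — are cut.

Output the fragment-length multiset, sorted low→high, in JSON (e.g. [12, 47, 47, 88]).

[2,3,3,7,8,9,12,14,16,17,17,17,18,19,20,24]

Per-enzyme occurrences:
  UxaVI AACCGCG/7: at [49, 56, 76, 143, 173, 190, 204] ⇒ [5, 56, 63, 83, 150, 180, 197]
  HnxX GGCAATTA/0: at [23, 40, 66, 85, 94, 118, 130, 153, 161, 180, 197] ⇒ [23, 40, 66, 85, 94, 118, 130, 153, 161, 180, 197]

All cut coordinates (distinct, sorted): [5, 23, 40, 56, 63, 66, 83, 85, 94, 118, 130, 150, 153, 161, 180, 197]

Fragment lengths:
  5→23: 18 bp
  23→40: 17 bp
  40→56: 16 bp
  56→63: 7 bp
  63→66: 3 bp
  66→83: 17 bp
  83→85: 2 bp
  85→94: 9 bp
  94→118: 24 bp
  118→130: 12 bp
  130→150: 20 bp
  150→153: 3 bp
  153→161: 8 bp
  161→180: 19 bp
  180→197: 17 bp
  197→5 (wrap): 206-197+5 = 14 bp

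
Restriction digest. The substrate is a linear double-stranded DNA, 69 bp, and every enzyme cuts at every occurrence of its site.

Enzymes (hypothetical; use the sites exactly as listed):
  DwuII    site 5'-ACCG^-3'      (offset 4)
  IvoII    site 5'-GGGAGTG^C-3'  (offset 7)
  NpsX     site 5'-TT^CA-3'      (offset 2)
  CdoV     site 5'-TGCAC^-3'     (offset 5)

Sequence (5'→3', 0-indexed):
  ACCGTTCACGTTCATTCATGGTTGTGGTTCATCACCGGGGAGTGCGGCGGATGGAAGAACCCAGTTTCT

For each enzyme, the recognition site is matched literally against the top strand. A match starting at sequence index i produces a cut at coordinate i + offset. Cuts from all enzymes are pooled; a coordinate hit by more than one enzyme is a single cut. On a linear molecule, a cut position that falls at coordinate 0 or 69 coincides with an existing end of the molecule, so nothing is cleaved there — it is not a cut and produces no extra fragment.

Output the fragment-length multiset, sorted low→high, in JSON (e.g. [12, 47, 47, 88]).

Site scan:
  DwuII (ACCG, off=4): starts [0, 33] → cuts [4, 37]
  IvoII (GGGAGTGC, off=7): starts [37] → cuts [44]
  NpsX (TTCA, off=2): starts [4, 10, 14, 27] → cuts [6, 12, 16, 29]
  CdoV (TGCAC, off=5): no sites

Pooled cuts: [4, 6, 12, 16, 29, 37, 44]

Fragment lengths:
  [0,4): 4 bp
  [4,6): 2 bp
  [6,12): 6 bp
  [12,16): 4 bp
  [16,29): 13 bp
  [29,37): 8 bp
  [37,44): 7 bp
  [44,69): 25 bp

[2,4,4,6,7,8,13,25]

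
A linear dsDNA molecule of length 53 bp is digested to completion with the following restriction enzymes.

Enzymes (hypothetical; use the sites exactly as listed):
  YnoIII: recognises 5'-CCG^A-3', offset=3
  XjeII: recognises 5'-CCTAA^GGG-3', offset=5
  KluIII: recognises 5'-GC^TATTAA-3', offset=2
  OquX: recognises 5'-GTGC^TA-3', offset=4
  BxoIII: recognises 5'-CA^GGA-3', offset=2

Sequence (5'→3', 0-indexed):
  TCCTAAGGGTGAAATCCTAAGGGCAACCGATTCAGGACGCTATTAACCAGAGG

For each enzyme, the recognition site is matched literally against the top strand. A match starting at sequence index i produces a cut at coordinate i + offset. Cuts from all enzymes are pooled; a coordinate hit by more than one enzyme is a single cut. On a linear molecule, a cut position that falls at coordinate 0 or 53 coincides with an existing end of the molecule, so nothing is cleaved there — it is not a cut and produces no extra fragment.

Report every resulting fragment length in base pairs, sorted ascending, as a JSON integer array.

[5,6,6,9,13,14]

Scan for sites:
  YnoIII CCGA/3: at [26] ⇒ [29]
  XjeII CCTAAGGG/5: at [1, 15] ⇒ [6, 20]
  KluIII GCTATTAA/2: at [38] ⇒ [40]
  OquX (GTGCTA, off=4): no sites
  BxoIII CAGGA/2: at [32] ⇒ [34]

All cut coordinates (distinct, sorted): [6, 20, 29, 34, 40]

Fragments:
  [0,6): 6 bp
  [6,20): 14 bp
  [20,29): 9 bp
  [29,34): 5 bp
  [34,40): 6 bp
  [40,53): 13 bp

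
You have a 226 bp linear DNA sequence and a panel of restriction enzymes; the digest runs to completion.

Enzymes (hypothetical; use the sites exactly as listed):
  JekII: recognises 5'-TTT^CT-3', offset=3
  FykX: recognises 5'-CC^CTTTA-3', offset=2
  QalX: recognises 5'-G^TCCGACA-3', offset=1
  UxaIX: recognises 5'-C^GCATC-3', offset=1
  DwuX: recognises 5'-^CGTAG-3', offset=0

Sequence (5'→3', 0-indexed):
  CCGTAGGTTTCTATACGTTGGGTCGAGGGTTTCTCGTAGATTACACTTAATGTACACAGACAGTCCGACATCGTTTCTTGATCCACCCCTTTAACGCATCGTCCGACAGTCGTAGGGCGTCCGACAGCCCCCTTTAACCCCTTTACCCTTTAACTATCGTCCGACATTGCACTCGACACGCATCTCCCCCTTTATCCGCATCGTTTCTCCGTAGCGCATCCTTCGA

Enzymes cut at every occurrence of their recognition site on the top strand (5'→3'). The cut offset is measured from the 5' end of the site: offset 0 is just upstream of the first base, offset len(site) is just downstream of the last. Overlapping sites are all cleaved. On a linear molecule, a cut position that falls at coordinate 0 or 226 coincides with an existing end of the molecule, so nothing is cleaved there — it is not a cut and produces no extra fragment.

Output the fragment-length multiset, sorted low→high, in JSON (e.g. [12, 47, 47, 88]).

[1,2,3,6,6,7,7,8,9,9,9,9,9,10,11,12,12,12,13,20,22,29]

Per-enzyme occurrences:
  JekII TTTCT/3: at [7, 29, 73, 203] ⇒ [10, 32, 76, 206]
  FykX CCCTTTA/2: at [86, 129, 138, 145, 187] ⇒ [88, 131, 140, 147, 189]
  QalX GTCCGACA/1: at [62, 100, 118, 158] ⇒ [63, 101, 119, 159]
  UxaIX CGCATC/1: at [94, 178, 196, 214] ⇒ [95, 179, 197, 215]
  DwuX CGTAG/0: at [1, 34, 110, 209] ⇒ [1, 34, 110, 209]

All cut coordinates (distinct, sorted): [1, 10, 32, 34, 63, 76, 88, 95, 101, 110, 119, 131, 140, 147, 159, 179, 189, 197, 206, 209, 215]

Fragments:
  [0,1): 1 bp
  [1,10): 9 bp
  [10,32): 22 bp
  [32,34): 2 bp
  [34,63): 29 bp
  [63,76): 13 bp
  [76,88): 12 bp
  [88,95): 7 bp
  [95,101): 6 bp
  [101,110): 9 bp
  [110,119): 9 bp
  [119,131): 12 bp
  [131,140): 9 bp
  [140,147): 7 bp
  [147,159): 12 bp
  [159,179): 20 bp
  [179,189): 10 bp
  [189,197): 8 bp
  [197,206): 9 bp
  [206,209): 3 bp
  [209,215): 6 bp
  [215,226): 11 bp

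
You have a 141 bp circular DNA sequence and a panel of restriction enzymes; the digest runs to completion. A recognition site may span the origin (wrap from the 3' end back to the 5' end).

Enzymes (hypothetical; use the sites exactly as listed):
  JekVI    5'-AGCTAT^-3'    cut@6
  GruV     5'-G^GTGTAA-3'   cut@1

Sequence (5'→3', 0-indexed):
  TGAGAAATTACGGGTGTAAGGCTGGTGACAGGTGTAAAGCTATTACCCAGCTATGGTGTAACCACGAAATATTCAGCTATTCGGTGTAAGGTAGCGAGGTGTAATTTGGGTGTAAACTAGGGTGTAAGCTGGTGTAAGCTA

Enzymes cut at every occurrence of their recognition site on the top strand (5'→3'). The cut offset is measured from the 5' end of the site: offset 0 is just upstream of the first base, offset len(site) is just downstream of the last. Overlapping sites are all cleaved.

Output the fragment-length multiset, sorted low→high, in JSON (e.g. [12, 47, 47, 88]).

[1,3,10,11,11,11,12,12,12,15,18,25]

Site scan:
  JekVI AGCTAT/6: at [37, 48, 74, 136] ⇒ [1, 43, 54, 80]
  GruV GGTGTAA/1: at [12, 30, 54, 82, 97, 108, 120, 130] ⇒ [13, 31, 55, 83, 98, 109, 121, 131]

All cut coordinates (distinct, sorted): [1, 13, 31, 43, 54, 55, 80, 83, 98, 109, 121, 131]

Fragments:
  1→13: 12 bp
  13→31: 18 bp
  31→43: 12 bp
  43→54: 11 bp
  54→55: 1 bp
  55→80: 25 bp
  80→83: 3 bp
  83→98: 15 bp
  98→109: 11 bp
  109→121: 12 bp
  121→131: 10 bp
  131→1 (wrap): 141-131+1 = 11 bp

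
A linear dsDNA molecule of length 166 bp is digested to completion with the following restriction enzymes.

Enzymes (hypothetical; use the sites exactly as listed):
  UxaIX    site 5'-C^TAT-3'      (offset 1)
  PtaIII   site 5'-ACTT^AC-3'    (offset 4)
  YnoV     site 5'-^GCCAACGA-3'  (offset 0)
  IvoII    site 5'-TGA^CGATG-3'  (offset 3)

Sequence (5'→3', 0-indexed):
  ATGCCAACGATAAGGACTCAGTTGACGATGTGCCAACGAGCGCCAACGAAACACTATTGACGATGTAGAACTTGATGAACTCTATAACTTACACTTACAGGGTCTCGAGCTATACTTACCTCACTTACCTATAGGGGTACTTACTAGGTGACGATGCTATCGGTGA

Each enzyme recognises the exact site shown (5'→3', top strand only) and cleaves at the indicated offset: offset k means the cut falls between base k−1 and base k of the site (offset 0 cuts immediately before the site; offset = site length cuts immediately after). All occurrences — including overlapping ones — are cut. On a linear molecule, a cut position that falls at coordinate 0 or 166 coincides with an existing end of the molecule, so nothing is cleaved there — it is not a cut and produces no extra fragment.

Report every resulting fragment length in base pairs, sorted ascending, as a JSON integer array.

[2,3,6,6,6,6,7,8,9,9,9,10,13,13,14,22,23]

Scan for sites:
  UxaIX (CTAT, off=1): starts [53, 81, 109, 128, 156] → cuts [54, 82, 110, 129, 157]
  PtaIII (ACTTAC, off=4): starts [86, 92, 113, 122, 138] → cuts [90, 96, 117, 126, 142]
  YnoV (GCCAACGA, off=0): starts [2, 31, 41] → cuts [2, 31, 41]
  IvoII (TGACGATG, off=3): starts [22, 57, 148] → cuts [25, 60, 151]

All cut coordinates (distinct, sorted): [2, 25, 31, 41, 54, 60, 82, 90, 96, 110, 117, 126, 129, 142, 151, 157]

Fragments:
  [0,2): 2 bp
  [2,25): 23 bp
  [25,31): 6 bp
  [31,41): 10 bp
  [41,54): 13 bp
  [54,60): 6 bp
  [60,82): 22 bp
  [82,90): 8 bp
  [90,96): 6 bp
  [96,110): 14 bp
  [110,117): 7 bp
  [117,126): 9 bp
  [126,129): 3 bp
  [129,142): 13 bp
  [142,151): 9 bp
  [151,157): 6 bp
  [157,166): 9 bp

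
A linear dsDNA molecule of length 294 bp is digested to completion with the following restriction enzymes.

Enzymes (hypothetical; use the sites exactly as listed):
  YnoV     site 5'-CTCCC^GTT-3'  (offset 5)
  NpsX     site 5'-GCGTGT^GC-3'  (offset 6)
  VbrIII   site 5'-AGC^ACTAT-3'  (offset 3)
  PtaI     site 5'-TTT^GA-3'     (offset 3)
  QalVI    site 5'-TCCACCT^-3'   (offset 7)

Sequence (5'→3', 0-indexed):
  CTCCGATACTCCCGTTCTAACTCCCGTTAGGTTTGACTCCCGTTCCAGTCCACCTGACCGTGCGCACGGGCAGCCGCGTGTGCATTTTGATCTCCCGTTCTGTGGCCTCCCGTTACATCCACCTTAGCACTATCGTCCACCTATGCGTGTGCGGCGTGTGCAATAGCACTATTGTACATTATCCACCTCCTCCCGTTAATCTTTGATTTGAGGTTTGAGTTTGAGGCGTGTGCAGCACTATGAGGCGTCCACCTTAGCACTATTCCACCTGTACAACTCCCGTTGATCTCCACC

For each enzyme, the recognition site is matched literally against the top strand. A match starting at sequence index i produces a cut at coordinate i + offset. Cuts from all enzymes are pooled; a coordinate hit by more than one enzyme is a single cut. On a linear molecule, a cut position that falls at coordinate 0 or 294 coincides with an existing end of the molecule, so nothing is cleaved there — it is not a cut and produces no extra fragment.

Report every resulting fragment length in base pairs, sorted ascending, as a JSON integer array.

Scan for sites:
  YnoV (CTCCCGTT, off=5): starts [8, 20, 36, 91, 106, 189, 276] → cuts [13, 25, 41, 96, 111, 194, 281]
  NpsX (GCGTGTGC, off=6): starts [75, 144, 153, 225] → cuts [81, 150, 159, 231]
  VbrIII (AGCACTAT, off=3): starts [125, 164, 233, 255] → cuts [128, 167, 236, 258]
  PtaI (TTTGA, off=3): starts [31, 85, 201, 206, 213, 219] → cuts [34, 88, 204, 209, 216, 222]
  QalVI (TCCACCT, off=7): starts [48, 117, 135, 181, 247, 263] → cuts [55, 124, 142, 188, 254, 270]

Pooled cuts: [13, 25, 34, 41, 55, 81, 88, 96, 111, 124, 128, 142, 150, 159, 167, 188, 194, 204, 209, 216, 222, 231, 236, 254, 258, 270, 281]

Fragment lengths:
  [0,13): 13 bp
  [13,25): 12 bp
  [25,34): 9 bp
  [34,41): 7 bp
  [41,55): 14 bp
  [55,81): 26 bp
  [81,88): 7 bp
  [88,96): 8 bp
  [96,111): 15 bp
  [111,124): 13 bp
  [124,128): 4 bp
  [128,142): 14 bp
  [142,150): 8 bp
  [150,159): 9 bp
  [159,167): 8 bp
  [167,188): 21 bp
  [188,194): 6 bp
  [194,204): 10 bp
  [204,209): 5 bp
  [209,216): 7 bp
  [216,222): 6 bp
  [222,231): 9 bp
  [231,236): 5 bp
  [236,254): 18 bp
  [254,258): 4 bp
  [258,270): 12 bp
  [270,281): 11 bp
  [281,294): 13 bp

[4,4,5,5,6,6,7,7,7,8,8,8,9,9,9,10,11,12,12,13,13,13,14,14,15,18,21,26]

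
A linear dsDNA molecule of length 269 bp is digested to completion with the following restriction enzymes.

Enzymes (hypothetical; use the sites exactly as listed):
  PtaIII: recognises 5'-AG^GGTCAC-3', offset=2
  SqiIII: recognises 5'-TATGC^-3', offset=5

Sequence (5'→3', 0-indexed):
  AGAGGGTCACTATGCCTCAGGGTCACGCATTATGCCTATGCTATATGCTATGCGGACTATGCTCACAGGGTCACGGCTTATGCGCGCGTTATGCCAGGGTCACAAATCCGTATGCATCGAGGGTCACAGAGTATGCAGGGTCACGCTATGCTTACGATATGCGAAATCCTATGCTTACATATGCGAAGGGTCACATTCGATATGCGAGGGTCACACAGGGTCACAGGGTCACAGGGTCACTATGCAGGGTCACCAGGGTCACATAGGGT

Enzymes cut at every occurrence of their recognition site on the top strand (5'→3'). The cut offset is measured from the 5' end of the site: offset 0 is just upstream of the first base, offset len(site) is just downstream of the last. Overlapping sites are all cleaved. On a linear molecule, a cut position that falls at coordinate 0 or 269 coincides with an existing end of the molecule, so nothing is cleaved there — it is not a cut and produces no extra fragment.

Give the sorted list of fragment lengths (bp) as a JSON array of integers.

[2,2,3,3,4,4,5,5,6,6,6,7,8,8,9,9,10,10,11,11,11,11,12,13,13,15,15,15,17,18]

Scan for sites:
  PtaIII (AGGGTCAC, off=2): starts [2, 18, 66, 95, 119, 136, 186, 206, 216, 224, 232, 245, 254] → cuts [4, 20, 68, 97, 121, 138, 188, 208, 218, 226, 234, 247, 256]
  SqiIII (TATGC, off=5): starts [10, 30, 36, 43, 48, 57, 78, 89, 110, 131, 146, 157, 169, 179, 200, 240] → cuts [15, 35, 41, 48, 53, 62, 83, 94, 115, 136, 151, 162, 174, 184, 205, 245]

All cut coordinates (distinct, sorted): [4, 15, 20, 35, 41, 48, 53, 62, 68, 83, 94, 97, 115, 121, 136, 138, 151, 162, 174, 184, 188, 205, 208, 218, 226, 234, 245, 247, 256]

Fragment lengths:
  [0,4): 4 bp
  [4,15): 11 bp
  [15,20): 5 bp
  [20,35): 15 bp
  [35,41): 6 bp
  [41,48): 7 bp
  [48,53): 5 bp
  [53,62): 9 bp
  [62,68): 6 bp
  [68,83): 15 bp
  [83,94): 11 bp
  [94,97): 3 bp
  [97,115): 18 bp
  [115,121): 6 bp
  [121,136): 15 bp
  [136,138): 2 bp
  [138,151): 13 bp
  [151,162): 11 bp
  [162,174): 12 bp
  [174,184): 10 bp
  [184,188): 4 bp
  [188,205): 17 bp
  [205,208): 3 bp
  [208,218): 10 bp
  [218,226): 8 bp
  [226,234): 8 bp
  [234,245): 11 bp
  [245,247): 2 bp
  [247,256): 9 bp
  [256,269): 13 bp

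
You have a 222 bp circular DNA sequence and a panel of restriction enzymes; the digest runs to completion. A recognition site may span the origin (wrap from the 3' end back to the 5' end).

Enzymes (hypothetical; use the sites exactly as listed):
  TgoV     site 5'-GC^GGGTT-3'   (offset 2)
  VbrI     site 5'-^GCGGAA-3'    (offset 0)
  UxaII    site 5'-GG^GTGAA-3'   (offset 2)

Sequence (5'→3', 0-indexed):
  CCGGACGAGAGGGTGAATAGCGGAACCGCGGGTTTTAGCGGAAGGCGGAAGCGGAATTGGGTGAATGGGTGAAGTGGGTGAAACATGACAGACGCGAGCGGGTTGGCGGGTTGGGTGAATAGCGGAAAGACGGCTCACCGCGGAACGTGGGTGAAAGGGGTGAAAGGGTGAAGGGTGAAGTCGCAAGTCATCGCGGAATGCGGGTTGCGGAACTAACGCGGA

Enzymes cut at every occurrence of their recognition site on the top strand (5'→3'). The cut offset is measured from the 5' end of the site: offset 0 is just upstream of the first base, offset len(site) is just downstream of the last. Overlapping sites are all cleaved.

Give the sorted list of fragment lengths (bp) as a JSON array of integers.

[5,6,7,7,7,7,7,8,8,8,8,9,9,9,10,10,11,18,18,22,28]

Site scan:
  TgoV (GCGGGTT, off=2): starts [27, 97, 105, 199] → cuts [29, 99, 107, 201]
  VbrI (GCGGAA, off=0): starts [19, 37, 44, 50, 121, 139, 192, 206] → cuts [19, 37, 44, 50, 121, 139, 192, 206]
  UxaII (GGGTGAA, off=2): starts [10, 58, 66, 75, 112, 148, 157, 165, 172] → cuts [12, 60, 68, 77, 114, 150, 159, 167, 174]

All cut coordinates (distinct, sorted): [12, 19, 29, 37, 44, 50, 60, 68, 77, 99, 107, 114, 121, 139, 150, 159, 167, 174, 192, 201, 206]

Fragment lengths:
  12→19: 7 bp
  19→29: 10 bp
  29→37: 8 bp
  37→44: 7 bp
  44→50: 6 bp
  50→60: 10 bp
  60→68: 8 bp
  68→77: 9 bp
  77→99: 22 bp
  99→107: 8 bp
  107→114: 7 bp
  114→121: 7 bp
  121→139: 18 bp
  139→150: 11 bp
  150→159: 9 bp
  159→167: 8 bp
  167→174: 7 bp
  174→192: 18 bp
  192→201: 9 bp
  201→206: 5 bp
  206→12 (wrap): 222-206+12 = 28 bp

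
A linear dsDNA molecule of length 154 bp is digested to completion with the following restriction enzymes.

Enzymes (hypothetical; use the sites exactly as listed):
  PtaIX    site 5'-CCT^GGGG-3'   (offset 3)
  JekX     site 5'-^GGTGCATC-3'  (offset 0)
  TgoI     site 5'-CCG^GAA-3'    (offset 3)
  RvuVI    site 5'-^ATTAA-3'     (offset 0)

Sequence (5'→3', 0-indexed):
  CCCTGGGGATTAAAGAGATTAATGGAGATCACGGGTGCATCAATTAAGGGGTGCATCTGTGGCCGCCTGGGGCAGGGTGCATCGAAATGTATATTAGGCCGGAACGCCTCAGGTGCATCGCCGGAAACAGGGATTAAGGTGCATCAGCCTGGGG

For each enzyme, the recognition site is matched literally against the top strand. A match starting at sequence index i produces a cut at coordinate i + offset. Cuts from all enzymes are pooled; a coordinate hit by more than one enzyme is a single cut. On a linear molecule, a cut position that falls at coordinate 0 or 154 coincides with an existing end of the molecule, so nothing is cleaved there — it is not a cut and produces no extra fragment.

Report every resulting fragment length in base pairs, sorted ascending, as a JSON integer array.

Per-enzyme occurrences:
  PtaIX (CCTGGGG, off=3): starts [1, 65, 147] → cuts [4, 68, 150]
  JekX (GGTGCATC, off=0): starts [33, 49, 75, 111, 137] → cuts [33, 49, 75, 111, 137]
  TgoI (CCGGAA, off=3): starts [98, 120] → cuts [101, 123]
  RvuVI (ATTAA, off=0): starts [8, 17, 42, 132] → cuts [8, 17, 42, 132]

Pooled cuts: [4, 8, 17, 33, 42, 49, 68, 75, 101, 111, 123, 132, 137, 150]

Fragments:
  [0,4): 4 bp
  [4,8): 4 bp
  [8,17): 9 bp
  [17,33): 16 bp
  [33,42): 9 bp
  [42,49): 7 bp
  [49,68): 19 bp
  [68,75): 7 bp
  [75,101): 26 bp
  [101,111): 10 bp
  [111,123): 12 bp
  [123,132): 9 bp
  [132,137): 5 bp
  [137,150): 13 bp
  [150,154): 4 bp

[4,4,4,5,7,7,9,9,9,10,12,13,16,19,26]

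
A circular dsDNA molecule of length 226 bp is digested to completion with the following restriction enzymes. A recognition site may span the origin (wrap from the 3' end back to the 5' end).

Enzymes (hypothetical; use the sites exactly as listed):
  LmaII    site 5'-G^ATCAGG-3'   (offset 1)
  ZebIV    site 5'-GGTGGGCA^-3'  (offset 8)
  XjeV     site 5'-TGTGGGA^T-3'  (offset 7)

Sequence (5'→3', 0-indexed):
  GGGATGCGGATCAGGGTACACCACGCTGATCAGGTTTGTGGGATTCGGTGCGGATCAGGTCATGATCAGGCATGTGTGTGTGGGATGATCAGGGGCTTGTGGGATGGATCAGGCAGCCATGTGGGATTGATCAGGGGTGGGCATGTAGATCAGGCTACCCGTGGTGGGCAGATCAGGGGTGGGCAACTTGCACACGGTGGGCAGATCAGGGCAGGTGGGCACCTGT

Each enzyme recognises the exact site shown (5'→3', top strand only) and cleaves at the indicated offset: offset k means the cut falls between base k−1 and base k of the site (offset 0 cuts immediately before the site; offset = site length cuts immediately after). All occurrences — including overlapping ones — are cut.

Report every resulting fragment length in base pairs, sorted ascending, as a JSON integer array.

[1,1,2,3,3,5,5,9,10,11,14,14,15,17,17,18,19,19,21,22]

Scan for sites:
  LmaII (GATCAGG, off=1): starts [8, 27, 52, 63, 86, 106, 128, 147, 170, 203] → cuts [9, 28, 53, 64, 87, 107, 129, 148, 171, 204]
  ZebIV (GGTGGGCA, off=8): starts [135, 162, 177, 195, 213] → cuts [143, 170, 185, 203, 221]
  XjeV (TGTGGGAT, off=7): starts [36, 78, 97, 119, 223] → cuts [4, 43, 85, 104, 126]

Pooled cuts: [4, 9, 28, 43, 53, 64, 85, 87, 104, 107, 126, 129, 143, 148, 170, 171, 185, 203, 204, 221]

Fragment lengths:
  4→9: 5 bp
  9→28: 19 bp
  28→43: 15 bp
  43→53: 10 bp
  53→64: 11 bp
  64→85: 21 bp
  85→87: 2 bp
  87→104: 17 bp
  104→107: 3 bp
  107→126: 19 bp
  126→129: 3 bp
  129→143: 14 bp
  143→148: 5 bp
  148→170: 22 bp
  170→171: 1 bp
  171→185: 14 bp
  185→203: 18 bp
  203→204: 1 bp
  204→221: 17 bp
  221→4 (wrap): 226-221+4 = 9 bp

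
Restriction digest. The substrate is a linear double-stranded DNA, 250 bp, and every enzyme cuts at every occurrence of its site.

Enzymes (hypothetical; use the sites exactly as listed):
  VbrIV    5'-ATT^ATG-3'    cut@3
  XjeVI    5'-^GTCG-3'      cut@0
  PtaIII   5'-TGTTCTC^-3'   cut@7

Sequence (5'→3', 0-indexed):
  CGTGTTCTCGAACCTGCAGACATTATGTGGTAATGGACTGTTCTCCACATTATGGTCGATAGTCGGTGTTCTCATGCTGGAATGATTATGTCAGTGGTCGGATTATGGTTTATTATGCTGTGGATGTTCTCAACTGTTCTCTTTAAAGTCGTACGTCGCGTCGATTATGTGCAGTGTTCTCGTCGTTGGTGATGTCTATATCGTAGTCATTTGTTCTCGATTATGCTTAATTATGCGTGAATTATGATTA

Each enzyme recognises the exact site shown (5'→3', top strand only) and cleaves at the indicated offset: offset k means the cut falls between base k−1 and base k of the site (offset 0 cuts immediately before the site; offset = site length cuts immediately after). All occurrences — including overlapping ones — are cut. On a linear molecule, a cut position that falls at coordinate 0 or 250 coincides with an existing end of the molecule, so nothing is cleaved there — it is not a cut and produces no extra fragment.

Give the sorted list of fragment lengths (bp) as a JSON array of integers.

Scan for sites:
  VbrIV (ATTATG, off=3): starts [21, 48, 84, 101, 111, 163, 219, 229, 240] → cuts [24, 51, 87, 104, 114, 166, 222, 232, 243]
  XjeVI (GTCG, off=0): starts [54, 61, 96, 147, 154, 159, 181] → cuts [54, 61, 96, 147, 154, 159, 181]
  PtaIII (TGTTCTC, off=7): starts [2, 38, 66, 124, 134, 174, 211] → cuts [9, 45, 73, 131, 141, 181, 218]

Pooled cuts: [9, 24, 45, 51, 54, 61, 73, 87, 96, 104, 114, 131, 141, 147, 154, 159, 166, 181, 218, 222, 232, 243]

Fragment lengths:
  [0,9): 9 bp
  [9,24): 15 bp
  [24,45): 21 bp
  [45,51): 6 bp
  [51,54): 3 bp
  [54,61): 7 bp
  [61,73): 12 bp
  [73,87): 14 bp
  [87,96): 9 bp
  [96,104): 8 bp
  [104,114): 10 bp
  [114,131): 17 bp
  [131,141): 10 bp
  [141,147): 6 bp
  [147,154): 7 bp
  [154,159): 5 bp
  [159,166): 7 bp
  [166,181): 15 bp
  [181,218): 37 bp
  [218,222): 4 bp
  [222,232): 10 bp
  [232,243): 11 bp
  [243,250): 7 bp

[3,4,5,6,6,7,7,7,7,8,9,9,10,10,10,11,12,14,15,15,17,21,37]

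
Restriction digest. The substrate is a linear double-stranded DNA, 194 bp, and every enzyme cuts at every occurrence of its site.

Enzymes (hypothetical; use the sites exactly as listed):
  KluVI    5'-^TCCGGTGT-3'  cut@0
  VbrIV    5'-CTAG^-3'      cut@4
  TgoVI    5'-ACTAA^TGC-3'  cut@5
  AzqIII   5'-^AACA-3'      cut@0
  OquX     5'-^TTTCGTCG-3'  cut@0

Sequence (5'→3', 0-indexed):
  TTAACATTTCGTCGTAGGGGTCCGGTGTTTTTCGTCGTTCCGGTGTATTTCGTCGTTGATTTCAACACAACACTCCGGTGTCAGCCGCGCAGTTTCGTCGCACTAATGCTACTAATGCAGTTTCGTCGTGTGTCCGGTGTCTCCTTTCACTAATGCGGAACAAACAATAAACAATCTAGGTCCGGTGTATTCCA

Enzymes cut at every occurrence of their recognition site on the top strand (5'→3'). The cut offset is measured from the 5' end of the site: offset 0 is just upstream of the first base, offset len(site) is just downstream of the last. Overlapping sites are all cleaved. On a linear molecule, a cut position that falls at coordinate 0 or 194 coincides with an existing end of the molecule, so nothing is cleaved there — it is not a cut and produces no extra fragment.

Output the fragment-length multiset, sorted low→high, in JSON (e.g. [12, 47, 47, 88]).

Per-enzyme occurrences:
  KluVI TCCGGTGT/0: at [20, 38, 73, 132, 180] ⇒ [20, 38, 73, 132, 180]
  VbrIV CTAG/4: at [175] ⇒ [179]
  TgoVI ACTAATGC/5: at [101, 110, 148] ⇒ [106, 115, 153]
  AzqIII AACA/0: at [2, 63, 68, 158, 162, 169] ⇒ [2, 63, 68, 158, 162, 169]
  OquX TTTCGTCG/0: at [6, 29, 47, 92, 120] ⇒ [6, 29, 47, 92, 120]

Pooled cuts: [2, 6, 20, 29, 38, 47, 63, 68, 73, 92, 106, 115, 120, 132, 153, 158, 162, 169, 179, 180]

Fragment lengths:
  [0,2): 2 bp
  [2,6): 4 bp
  [6,20): 14 bp
  [20,29): 9 bp
  [29,38): 9 bp
  [38,47): 9 bp
  [47,63): 16 bp
  [63,68): 5 bp
  [68,73): 5 bp
  [73,92): 19 bp
  [92,106): 14 bp
  [106,115): 9 bp
  [115,120): 5 bp
  [120,132): 12 bp
  [132,153): 21 bp
  [153,158): 5 bp
  [158,162): 4 bp
  [162,169): 7 bp
  [169,179): 10 bp
  [179,180): 1 bp
  [180,194): 14 bp

[1,2,4,4,5,5,5,5,7,9,9,9,9,10,12,14,14,14,16,19,21]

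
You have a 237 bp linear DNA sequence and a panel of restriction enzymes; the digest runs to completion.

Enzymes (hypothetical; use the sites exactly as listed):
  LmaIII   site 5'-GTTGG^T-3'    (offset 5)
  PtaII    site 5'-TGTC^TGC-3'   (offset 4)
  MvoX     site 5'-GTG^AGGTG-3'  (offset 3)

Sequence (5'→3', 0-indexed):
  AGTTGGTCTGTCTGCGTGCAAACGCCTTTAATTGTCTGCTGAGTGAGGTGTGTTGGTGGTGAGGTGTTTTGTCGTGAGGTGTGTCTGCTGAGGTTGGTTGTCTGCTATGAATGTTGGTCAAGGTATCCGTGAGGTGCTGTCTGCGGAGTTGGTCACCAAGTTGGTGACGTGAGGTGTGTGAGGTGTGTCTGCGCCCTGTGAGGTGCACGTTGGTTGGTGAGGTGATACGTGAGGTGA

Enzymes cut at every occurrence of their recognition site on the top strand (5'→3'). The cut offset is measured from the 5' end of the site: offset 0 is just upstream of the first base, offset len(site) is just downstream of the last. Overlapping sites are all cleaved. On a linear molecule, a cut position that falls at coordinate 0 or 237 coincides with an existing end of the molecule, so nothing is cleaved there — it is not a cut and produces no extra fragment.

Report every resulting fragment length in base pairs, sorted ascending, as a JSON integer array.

Scan for sites:
  LmaIII (GTTGGT, off=5): starts [1, 51, 92, 112, 147, 159, 208, 212] → cuts [6, 56, 97, 117, 152, 164, 213, 217]
  PtaII (TGTCTGC, off=4): starts [8, 32, 81, 98, 137, 185] → cuts [12, 36, 85, 102, 141, 189]
  MvoX (GTGAGGTG, off=3): starts [42, 58, 73, 128, 168, 177, 197, 216, 228] → cuts [45, 61, 76, 131, 171, 180, 200, 219, 231]

All cut coordinates (distinct, sorted): [6, 12, 36, 45, 56, 61, 76, 85, 97, 102, 117, 131, 141, 152, 164, 171, 180, 189, 200, 213, 217, 219, 231]

Fragment lengths:
  [0,6): 6 bp
  [6,12): 6 bp
  [12,36): 24 bp
  [36,45): 9 bp
  [45,56): 11 bp
  [56,61): 5 bp
  [61,76): 15 bp
  [76,85): 9 bp
  [85,97): 12 bp
  [97,102): 5 bp
  [102,117): 15 bp
  [117,131): 14 bp
  [131,141): 10 bp
  [141,152): 11 bp
  [152,164): 12 bp
  [164,171): 7 bp
  [171,180): 9 bp
  [180,189): 9 bp
  [189,200): 11 bp
  [200,213): 13 bp
  [213,217): 4 bp
  [217,219): 2 bp
  [219,231): 12 bp
  [231,237): 6 bp

[2,4,5,5,6,6,6,7,9,9,9,9,10,11,11,11,12,12,12,13,14,15,15,24]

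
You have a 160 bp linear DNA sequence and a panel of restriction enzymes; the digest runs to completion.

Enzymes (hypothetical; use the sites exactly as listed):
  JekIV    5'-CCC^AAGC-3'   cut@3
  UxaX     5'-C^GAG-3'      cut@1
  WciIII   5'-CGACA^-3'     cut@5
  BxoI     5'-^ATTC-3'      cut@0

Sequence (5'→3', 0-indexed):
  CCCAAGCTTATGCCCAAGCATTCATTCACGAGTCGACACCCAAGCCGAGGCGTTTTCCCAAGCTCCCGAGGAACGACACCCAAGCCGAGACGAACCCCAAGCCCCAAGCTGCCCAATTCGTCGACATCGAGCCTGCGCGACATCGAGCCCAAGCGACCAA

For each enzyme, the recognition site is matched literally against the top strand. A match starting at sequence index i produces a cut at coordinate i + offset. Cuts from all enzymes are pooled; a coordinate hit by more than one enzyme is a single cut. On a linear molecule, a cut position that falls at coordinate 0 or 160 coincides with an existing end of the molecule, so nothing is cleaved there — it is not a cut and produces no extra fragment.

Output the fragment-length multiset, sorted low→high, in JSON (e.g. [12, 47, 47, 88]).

Per-enzyme occurrences:
  JekIV CCCAAGC/3: at [0, 12, 38, 56, 78, 95, 102, 147] ⇒ [3, 15, 41, 59, 81, 98, 105, 150]
  UxaX CGAG/1: at [28, 45, 66, 85, 127, 143] ⇒ [29, 46, 67, 86, 128, 144]
  WciIII CGACA/5: at [33, 73, 121, 137] ⇒ [38, 78, 126, 142]
  BxoI ATTC/0: at [19, 23, 115] ⇒ [19, 23, 115]

All cut coordinates (distinct, sorted): [3, 15, 19, 23, 29, 38, 41, 46, 59, 67, 78, 81, 86, 98, 105, 115, 126, 128, 142, 144, 150]

Fragments:
  [0,3): 3 bp
  [3,15): 12 bp
  [15,19): 4 bp
  [19,23): 4 bp
  [23,29): 6 bp
  [29,38): 9 bp
  [38,41): 3 bp
  [41,46): 5 bp
  [46,59): 13 bp
  [59,67): 8 bp
  [67,78): 11 bp
  [78,81): 3 bp
  [81,86): 5 bp
  [86,98): 12 bp
  [98,105): 7 bp
  [105,115): 10 bp
  [115,126): 11 bp
  [126,128): 2 bp
  [128,142): 14 bp
  [142,144): 2 bp
  [144,150): 6 bp
  [150,160): 10 bp

[2,2,3,3,3,4,4,5,5,6,6,7,8,9,10,10,11,11,12,12,13,14]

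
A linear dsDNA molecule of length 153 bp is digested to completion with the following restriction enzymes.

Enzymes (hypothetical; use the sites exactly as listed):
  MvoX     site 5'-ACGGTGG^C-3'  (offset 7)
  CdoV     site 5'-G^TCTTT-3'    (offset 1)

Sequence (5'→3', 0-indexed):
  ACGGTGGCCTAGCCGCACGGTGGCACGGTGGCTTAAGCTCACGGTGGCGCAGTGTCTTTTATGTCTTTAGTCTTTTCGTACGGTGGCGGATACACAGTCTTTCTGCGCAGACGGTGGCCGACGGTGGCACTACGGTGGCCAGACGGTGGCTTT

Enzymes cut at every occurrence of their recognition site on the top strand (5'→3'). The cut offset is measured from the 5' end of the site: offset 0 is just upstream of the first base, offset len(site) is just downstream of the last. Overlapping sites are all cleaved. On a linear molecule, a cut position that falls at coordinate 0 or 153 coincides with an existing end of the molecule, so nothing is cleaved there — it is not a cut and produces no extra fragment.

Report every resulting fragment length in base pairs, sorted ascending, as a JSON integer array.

[4,7,7,7,8,9,10,11,11,11,16,16,16,20]

Site scan:
  MvoX (ACGGTGGC, off=7): starts [0, 16, 24, 40, 79, 110, 120, 131, 142] → cuts [7, 23, 31, 47, 86, 117, 127, 138, 149]
  CdoV (GTCTTT, off=1): starts [53, 62, 69, 96] → cuts [54, 63, 70, 97]

Pooled cuts: [7, 23, 31, 47, 54, 63, 70, 86, 97, 117, 127, 138, 149]

Fragment lengths:
  [0,7): 7 bp
  [7,23): 16 bp
  [23,31): 8 bp
  [31,47): 16 bp
  [47,54): 7 bp
  [54,63): 9 bp
  [63,70): 7 bp
  [70,86): 16 bp
  [86,97): 11 bp
  [97,117): 20 bp
  [117,127): 10 bp
  [127,138): 11 bp
  [138,149): 11 bp
  [149,153): 4 bp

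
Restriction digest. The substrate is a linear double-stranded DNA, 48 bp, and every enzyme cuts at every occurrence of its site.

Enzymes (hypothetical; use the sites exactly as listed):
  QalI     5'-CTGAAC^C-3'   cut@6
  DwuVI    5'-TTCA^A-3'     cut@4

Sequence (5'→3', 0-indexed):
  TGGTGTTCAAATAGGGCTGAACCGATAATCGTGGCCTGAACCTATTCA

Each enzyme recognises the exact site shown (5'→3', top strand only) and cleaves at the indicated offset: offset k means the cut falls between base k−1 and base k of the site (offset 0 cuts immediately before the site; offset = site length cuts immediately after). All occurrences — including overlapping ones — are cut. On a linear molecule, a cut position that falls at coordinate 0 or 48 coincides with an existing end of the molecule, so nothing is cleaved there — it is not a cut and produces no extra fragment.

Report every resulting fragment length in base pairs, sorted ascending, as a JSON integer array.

[7,9,13,19]

Scan for sites:
  QalI (CTGAACC, off=6): starts [16, 35] → cuts [22, 41]
  DwuVI (TTCAA, off=4): starts [5] → cuts [9]

Pooled cuts: [9, 22, 41]

Fragment lengths:
  [0,9): 9 bp
  [9,22): 13 bp
  [22,41): 19 bp
  [41,48): 7 bp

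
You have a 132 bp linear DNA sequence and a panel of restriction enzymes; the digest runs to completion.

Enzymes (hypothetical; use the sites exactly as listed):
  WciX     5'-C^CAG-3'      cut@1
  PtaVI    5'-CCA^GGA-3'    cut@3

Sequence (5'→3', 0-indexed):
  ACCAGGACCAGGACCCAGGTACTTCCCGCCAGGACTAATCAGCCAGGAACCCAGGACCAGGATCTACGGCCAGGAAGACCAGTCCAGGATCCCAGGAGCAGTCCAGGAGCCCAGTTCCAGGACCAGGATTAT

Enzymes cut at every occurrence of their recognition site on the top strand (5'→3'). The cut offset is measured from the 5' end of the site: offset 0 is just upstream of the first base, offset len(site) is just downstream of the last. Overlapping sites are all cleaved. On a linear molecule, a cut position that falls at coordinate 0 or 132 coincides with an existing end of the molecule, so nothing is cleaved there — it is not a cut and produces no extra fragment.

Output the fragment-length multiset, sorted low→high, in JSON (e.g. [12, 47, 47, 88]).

[2,2,2,2,2,2,2,2,2,2,2,2,2,4,4,4,5,5,6,6,6,6,7,7,9,11,12,14]

Per-enzyme occurrences:
  WciX (CCAG, off=1): starts [1, 7, 14, 28, 42, 50, 56, 69, 78, 83, 91, 102, 110, 116, 122] → cuts [2, 8, 15, 29, 43, 51, 57, 70, 79, 84, 92, 103, 111, 117, 123]
  PtaVI (CCAGGA, off=3): starts [1, 7, 28, 42, 50, 56, 69, 83, 91, 102, 116, 122] → cuts [4, 10, 31, 45, 53, 59, 72, 86, 94, 105, 119, 125]

Pooled cuts: [2, 4, 8, 10, 15, 29, 31, 43, 45, 51, 53, 57, 59, 70, 72, 79, 84, 86, 92, 94, 103, 105, 111, 117, 119, 123, 125]

Fragments:
  [0,2): 2 bp
  [2,4): 2 bp
  [4,8): 4 bp
  [8,10): 2 bp
  [10,15): 5 bp
  [15,29): 14 bp
  [29,31): 2 bp
  [31,43): 12 bp
  [43,45): 2 bp
  [45,51): 6 bp
  [51,53): 2 bp
  [53,57): 4 bp
  [57,59): 2 bp
  [59,70): 11 bp
  [70,72): 2 bp
  [72,79): 7 bp
  [79,84): 5 bp
  [84,86): 2 bp
  [86,92): 6 bp
  [92,94): 2 bp
  [94,103): 9 bp
  [103,105): 2 bp
  [105,111): 6 bp
  [111,117): 6 bp
  [117,119): 2 bp
  [119,123): 4 bp
  [123,125): 2 bp
  [125,132): 7 bp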